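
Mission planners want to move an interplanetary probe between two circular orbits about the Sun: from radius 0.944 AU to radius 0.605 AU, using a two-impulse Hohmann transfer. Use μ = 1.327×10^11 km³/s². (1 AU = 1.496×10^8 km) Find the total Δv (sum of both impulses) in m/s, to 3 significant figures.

In km: r₁ = 0.944 × 1.496×10^8 = 1.412224×10^8 km; r₂ = 0.605 × 1.496×10^8 = 9.0508×10^7 km.
Transfer-ellipse semi-major axis a_t = (r₁ + r₂)/2 = (1.412224×10^8 + 9.0508×10^7)/2 = 1.158652×10^8 km.
Circular speed at r₁: v₁ = √(μ/r₁) = √(1.327×10^11/1.412224×10^8) = 30.654 km/s.
Transfer-orbit speed at r₁ (vis-viva): v_a = √[μ(2/r₁ − 1/a_t)] = 27.093 km/s.
First burn Δv₁ = |v_a − v₁| = 3.561 km/s.
At r₂, v₂ = √(μ/r₂) = 38.2906 km/s.
Transfer-orbit speed at r₂: v_p = √[μ(2/r₂ − 1/a_t)] = 42.2734 km/s.
Second burn Δv₂ = |v₂ − v_p| = 3.983 km/s.
Δv = Δv₁ + Δv₂ = 3.561 + 3.983 = 7.544 km/s.

Δv = 7540 m/s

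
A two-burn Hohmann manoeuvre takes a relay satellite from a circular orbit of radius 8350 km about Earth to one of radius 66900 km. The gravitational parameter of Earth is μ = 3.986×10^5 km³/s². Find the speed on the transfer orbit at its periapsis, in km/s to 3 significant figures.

v = 9.21 km/s

Semi-major axis of the transfer orbit: a_t = (8350 + 66900)/2 = 37625 km.
The periapsis of the transfer ellipse is at r = 8350 km.
From the vis-viva equation, v = √[μ(2/r − 1/a_t)] = 9.213 km/s.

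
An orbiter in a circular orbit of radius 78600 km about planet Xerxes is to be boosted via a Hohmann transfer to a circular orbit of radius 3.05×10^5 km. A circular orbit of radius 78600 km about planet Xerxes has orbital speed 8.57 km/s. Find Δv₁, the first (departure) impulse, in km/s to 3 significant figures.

From the circular-orbit relation v² = μ/r at r = 78600 km: μ = v²r = (8.57)² × 78600 = 5.77277×10^6 km³/s².
Semi-major axis of the transfer orbit: a_t = (78600 + 3.050×10^5)/2 = 1.918×10^5 km.
Circular speed at r = 78600 km: v_c = √(μ/r) = 8.5700 km/s.
Transfer-orbit speed at the same r (vis-viva, a = a_t): v_t = √[μ(2/r − 1/a_t)] = 10.807 km/s.
Δv₁ = |v_t − v_c| = |10.807 − 8.5700| = 2.237 km/s.

Δv₁ = 2.24 km/s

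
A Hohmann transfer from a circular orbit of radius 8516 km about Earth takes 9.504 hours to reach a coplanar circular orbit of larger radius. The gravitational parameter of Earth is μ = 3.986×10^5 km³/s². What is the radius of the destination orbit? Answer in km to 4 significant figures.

Transfer time t = 9.504 hours = 34214.4 s, and t = π√(a_t³/μ).
So a_t = (μ t²/π²)^(1/3) = (3.986×10^5 × (34214.4)² / π²)^(1/3) = 36159 km.
Since a_t = (r₁ + r₂)/2, r₂ = 2a_t − r₁ = 2×36159 − 8516 = 63802 km.

r₂ = 63800 km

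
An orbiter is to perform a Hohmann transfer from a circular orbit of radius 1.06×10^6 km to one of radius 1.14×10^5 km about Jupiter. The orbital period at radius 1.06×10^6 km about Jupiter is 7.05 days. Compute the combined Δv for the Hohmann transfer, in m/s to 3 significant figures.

From Kepler's third law T² = 4π²r³/μ at r = 1.06×10^6 km, T = 7.05 days = 7.05 × 86400 s = 6.0912×10^5 s: μ = 4π²r³/T² = 1.26728×10^8 km³/s².
Transfer-ellipse semi-major axis a_t = (r₁ + r₂)/2 = (1.060×10^6 + 1.140×10^5)/2 = 5.870×10^5 km.
Circular speed at r₁: v₁ = √(μ/r₁) = √(1.26728×10^8/1.060×10^6) = 10.9341 km/s.
On the transfer ellipse at r₁, v² = μ(2/r − 1/a) gives v_a = √[μ(2/r₁ − 1/a_t)] = 4.81855 km/s.
First burn Δv₁ = |v_a − v₁| = 6.116 km/s.
At r₂, v₂ = √(μ/r₂) = 33.34 km/s.
Transfer-orbit speed at r₂: v_p = √[μ(2/r₂ − 1/a_t)] = 44.80 km/s.
Second burn Δv₂ = |v₂ − v_p| = 11.46 km/s.
Δv = Δv₁ + Δv₂ = 6.116 + 11.46 = 17.58 km/s.

Δv = 17600 m/s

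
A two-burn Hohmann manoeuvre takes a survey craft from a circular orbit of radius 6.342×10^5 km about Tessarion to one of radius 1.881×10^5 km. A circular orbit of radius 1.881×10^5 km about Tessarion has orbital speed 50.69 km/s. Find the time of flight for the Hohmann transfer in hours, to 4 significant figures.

t = 10.46 hours

From the circular-orbit relation v² = μ/r at r = 1.881×10^5 km: μ = v²r = (50.69)² × 1.881×10^5 = 4.83318×10^8 km³/s².
Semi-major axis of the transfer orbit: a_t = (6.342×10^5 + 1.881×10^5)/2 = 4.1115×10^5 km.
Transfer time t = π√(a_t³/μ) = π√((4.1115×10^5)³ / 4.83318×10^8) = 37670 s.
Converting: 37670 s ÷ 3600 s/hour = 10.46 hours.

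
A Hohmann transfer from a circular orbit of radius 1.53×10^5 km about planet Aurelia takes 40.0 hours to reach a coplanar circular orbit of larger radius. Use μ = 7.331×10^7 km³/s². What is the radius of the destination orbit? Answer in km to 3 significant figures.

Transfer time t = 40.0 hours = 1.440×10^5 s, and t = π√(a_t³/μ).
So a_t = (μ t²/π²)^(1/3) = (7.331×10^7 × (1.440×10^5)² / π²)^(1/3) = 5.3604×10^5 km.
Since a_t = (r₁ + r₂)/2, r₂ = 2a_t − r₁ = 2×5.3604×10^5 − 1.530×10^5 = 9.1908×10^5 km.

r₂ = 9.19×10^5 km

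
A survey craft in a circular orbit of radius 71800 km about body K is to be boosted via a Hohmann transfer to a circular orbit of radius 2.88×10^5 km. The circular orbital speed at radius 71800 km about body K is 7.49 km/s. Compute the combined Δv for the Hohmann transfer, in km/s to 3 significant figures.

From the circular-orbit relation v² = μ/r at r = 71800 km: μ = v²r = (7.49)² × 71800 = 4.02799×10^6 km³/s².
Semi-major axis of the transfer orbit: a_t = (71800 + 2.880×10^5)/2 = 1.799×10^5 km.
Circular speed at r₁: v₁ = √(μ/r₁) = √(4.02799×10^6/71800) = 7.490 km/s.
On the transfer ellipse at r₁, vis-viva equation gives v_p = √[μ(2/r₁ − 1/a_t)] = 9.477 km/s.
First burn Δv₁ = |v_p − v₁| = 1.987 km/s.
Circular speed at r₂: v₂ = √(μ/r₂) = 3.740 km/s.
Transfer-orbit speed at r₂: v_a = √[μ(2/r₂ − 1/a_t)] = 2.363 km/s.
Second burn Δv₂ = |v₂ − v_a| = 1.377 km/s.
Total Δv = Δv₁ + Δv₂ = 3.364 km/s.

Δv = 3.36 km/s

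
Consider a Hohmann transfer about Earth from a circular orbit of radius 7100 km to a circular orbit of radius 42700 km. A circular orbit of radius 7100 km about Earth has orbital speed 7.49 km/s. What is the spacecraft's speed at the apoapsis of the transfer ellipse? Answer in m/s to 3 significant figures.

v = 1630 m/s

From the circular-orbit relation v² = μ/r at r = 7100 km: μ = v²r = (7.49)² × 7100 = 3.98311×10^5 km³/s².
Semi-major axis of the transfer orbit: a_t = (7100 + 42700)/2 = 24900 km.
At apoapsis, r = 42700 km.
Applying v² = μ(2/r − 1/a_t): v = 1.631 km/s.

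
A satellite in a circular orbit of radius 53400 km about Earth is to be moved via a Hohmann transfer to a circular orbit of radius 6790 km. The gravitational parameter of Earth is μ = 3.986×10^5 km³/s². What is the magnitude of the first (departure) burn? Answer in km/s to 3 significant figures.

Δv₁ = 1.43 km/s

Transfer-ellipse semi-major axis a_t = (r₁ + r₂)/2 = (53400 + 6790)/2 = 30095 km.
Circular speed at r = 53400 km: v_c = √(μ/r) = 2.732 km/s.
Vis-viva on the transfer ellipse at r = 53400 km gives v_t = √[μ(2/r − 1/a_t)] = 1.298 km/s.
Δv₁ = |v_t − v_c| = |1.298 − 2.732| = 1.434 km/s.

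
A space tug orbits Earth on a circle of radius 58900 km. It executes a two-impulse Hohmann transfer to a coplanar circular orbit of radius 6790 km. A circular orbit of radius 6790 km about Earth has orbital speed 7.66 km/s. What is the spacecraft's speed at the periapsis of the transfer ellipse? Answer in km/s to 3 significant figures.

From the circular-orbit relation v² = μ/r at r = 6790 km: μ = v²r = (7.66)² × 6790 = 3.98407×10^5 km³/s².
Semi-major axis of the transfer orbit: a_t = (58900 + 6790)/2 = 32845 km.
At periapsis, r = 6790 km.
From the vis-viva equation, v = √[μ(2/r − 1/a_t)] = 10.26 km/s.

v = 10.3 km/s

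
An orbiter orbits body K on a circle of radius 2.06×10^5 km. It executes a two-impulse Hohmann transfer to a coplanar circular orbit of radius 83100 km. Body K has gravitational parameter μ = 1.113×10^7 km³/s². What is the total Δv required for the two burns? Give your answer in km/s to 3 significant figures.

Transfer-ellipse semi-major axis a_t = (r₁ + r₂)/2 = (2.060×10^5 + 83100)/2 = 1.4455×10^5 km.
Circular speed at r₁: v₁ = √(μ/r₁) = √(1.113×10^7/2.060×10^5) = 7.350 km/s.
Transfer-orbit speed at r₁ (v² = μ(2/r − 1/a)): v_a = √[μ(2/r₁ − 1/a_t)] = 5.573 km/s.
First burn Δv₁ = |v_a − v₁| = 1.777 km/s.
Circular speed at r₂: v₂ = √(μ/r₂) = 11.573 km/s.
Transfer-orbit speed at r₂: v_p = √[μ(2/r₂ − 1/a_t)] = 13.816 km/s.
Second burn Δv₂ = |v₂ − v_p| = 2.243 km/s.
Total Δv = Δv₁ + Δv₂ = 4.020 km/s.

Δv = 4.02 km/s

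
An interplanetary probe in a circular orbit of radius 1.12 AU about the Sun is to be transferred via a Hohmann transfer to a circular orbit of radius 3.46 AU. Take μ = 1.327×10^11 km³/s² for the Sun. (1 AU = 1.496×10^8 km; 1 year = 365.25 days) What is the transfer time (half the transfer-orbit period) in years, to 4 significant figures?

In km: r₁ = 1.12 × 1.496×10^8 = 1.67552×10^8 km; r₂ = 3.46 × 1.496×10^8 = 5.17616×10^8 km.
Transfer-ellipse semi-major axis a_t = (r₁ + r₂)/2 = (1.67552×10^8 + 5.17616×10^8)/2 = 3.42584×10^8 km.
By Kepler's third law the transfer-orbit period is T = 2π√(a_t³/μ), so t = T/2 = 5.468×10^7 s.
Converting: 5.468×10^7 s ÷ 3.15576×10^7 s/year (365.25 × 86400) = 1.733 years.

t = 1.733 years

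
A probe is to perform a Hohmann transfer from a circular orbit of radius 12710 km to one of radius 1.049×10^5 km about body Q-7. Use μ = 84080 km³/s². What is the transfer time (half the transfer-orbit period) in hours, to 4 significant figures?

The Hohmann ellipse has a_t = (r₁ + r₂)/2 = 58805 km.
By Kepler's third law the transfer-orbit period is T = 2π√(a_t³/μ), so t = T/2 = 1.545×10^5 s.
Converting: 1.545×10^5 s ÷ 3600 s/hour = 42.92 hours.

t = 42.92 hours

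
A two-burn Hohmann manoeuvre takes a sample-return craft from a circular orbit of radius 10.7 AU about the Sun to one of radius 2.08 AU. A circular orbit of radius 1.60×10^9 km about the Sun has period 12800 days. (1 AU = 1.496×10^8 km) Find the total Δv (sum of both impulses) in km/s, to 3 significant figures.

From Kepler's third law T² = 4π²r³/μ at r = 1.60×10^9 km, T = 12800 days = 12800 × 86400 s = 1.10592×10^9 s: μ = 4π²r³/T² = 1.32212×10^11 km³/s².
In km: r₁ = 10.7 × 1.496×10^8 = 1.60072×10^9 km; r₂ = 2.08 × 1.496×10^8 = 3.11168×10^8 km.
The Hohmann ellipse has a_t = (r₁ + r₂)/2 = 9.55944×10^8 km.
Circular speed at r₁: v₁ = √(μ/r₁) = √(1.32212×10^11/1.60072×10^9) = 9.088 km/s.
Transfer-orbit speed at r₁ (v² = μ(2/r − 1/a)): v_a = √[μ(2/r₁ − 1/a_t)] = 5.185 km/s.
First burn Δv₁ = |v_a − v₁| = 3.903 km/s.
At r₂, v₂ = √(μ/r₂) = 20.613 km/s.
Transfer-orbit speed at r₂: v_p = √[μ(2/r₂ − 1/a_t)] = 26.674 km/s.
Second burn Δv₂ = |v₂ − v_p| = 6.061 km/s.
Total Δv = Δv₁ + Δv₂ = 9.964 km/s.

Δv = 9.96 km/s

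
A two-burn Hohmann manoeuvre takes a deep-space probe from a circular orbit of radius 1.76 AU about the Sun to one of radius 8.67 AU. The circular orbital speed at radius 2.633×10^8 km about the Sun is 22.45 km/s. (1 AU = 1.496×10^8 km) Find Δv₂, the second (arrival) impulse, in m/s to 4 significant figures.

From the circular-orbit relation v² = μ/r at r = 2.633×10^8 km: μ = v²r = (22.45)² × 2.633×10^8 = 1.32704×10^11 km³/s².
In km: r₁ = 1.76 × 1.496×10^8 = 2.63296×10^8 km; r₂ = 8.67 × 1.496×10^8 = 1.297032×10^9 km.
Semi-major axis of the transfer orbit: a_t = (2.63296×10^8 + 1.297032×10^9)/2 = 7.80164×10^8 km.
Circular speed at r = 1.297032×10^9 km: v_c = √(μ/r) = 10.115 km/s.
Vis-viva on the transfer ellipse at r = 1.297032×10^9 km gives v_t = √[μ(2/r − 1/a_t)] = 5.8762 km/s.
Δv₂ = |v_t − v_c| = |5.8762 − 10.115| = 4.239 km/s.

Δv₂ = 4239 m/s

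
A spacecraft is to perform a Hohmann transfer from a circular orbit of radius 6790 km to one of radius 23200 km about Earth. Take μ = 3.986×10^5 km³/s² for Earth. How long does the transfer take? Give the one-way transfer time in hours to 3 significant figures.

The Hohmann ellipse has a_t = (r₁ + r₂)/2 = 14995 km.
Transfer time t = π√(a_t³/μ) = π√((14995)³ / 3.986×10^5) = 9137 s.
Converting: 9137 s ÷ 3600 s/hour = 2.54 hours.

t = 2.54 hours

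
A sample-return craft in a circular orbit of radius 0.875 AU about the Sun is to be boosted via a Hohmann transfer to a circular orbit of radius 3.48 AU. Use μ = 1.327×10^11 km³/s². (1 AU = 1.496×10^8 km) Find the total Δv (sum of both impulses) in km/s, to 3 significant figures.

In km: r₁ = 0.875 × 1.496×10^8 = 1.309×10^8 km; r₂ = 3.48 × 1.496×10^8 = 5.20608×10^8 km.
Semi-major axis of the transfer orbit: a_t = (1.309×10^8 + 5.20608×10^8)/2 = 3.25754×10^8 km.
Circular speed at r₁: v₁ = √(μ/r₁) = √(1.327×10^11/1.309×10^8) = 31.83946 km/s.
On the transfer ellipse at r₁, vis-viva equation gives v_p = √[μ(2/r₁ − 1/a_t)] = 40.25095 km/s.
First burn Δv₁ = |v_p − v₁| = 8.411 km/s.
Circular speed at r₂: v₂ = √(μ/r₂) = 15.9654 km/s.
Transfer-orbit speed at r₂: v_a = √[μ(2/r₂ − 1/a_t)] = 10.1206 km/s.
Second burn Δv₂ = |v₂ − v_a| = 5.845 km/s.
Total Δv = Δv₁ + Δv₂ = 14.26 km/s.

Δv = 14.3 km/s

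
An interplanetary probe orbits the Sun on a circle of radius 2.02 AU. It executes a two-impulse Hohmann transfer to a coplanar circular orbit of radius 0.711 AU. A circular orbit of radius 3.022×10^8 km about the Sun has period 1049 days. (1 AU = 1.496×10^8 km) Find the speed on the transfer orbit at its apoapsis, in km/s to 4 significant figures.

From Kepler's third law T² = 4π²r³/μ at r = 3.022×10^8 km, T = 1049 days = 1049 × 86400 s = 9.06336×10^7 s: μ = 4π²r³/T² = 1.32637×10^11 km³/s².
In km: r₁ = 2.02 × 1.496×10^8 = 3.02192×10^8 km; r₂ = 0.711 × 1.496×10^8 = 1.063656×10^8 km.
Transfer-ellipse semi-major axis a_t = (r₁ + r₂)/2 = (3.02192×10^8 + 1.063656×10^8)/2 = 2.042788×10^8 km.
The apoapsis of the transfer ellipse is at r = 3.02192×10^8 km.
Vis-viva: v = √[μ(2/r − 1/a_t)] = √[1.32637×10^11 × (2/3.02192×10^8 − 1/2.042788×10^8)] = 15.12 km/s.

v = 15.12 km/s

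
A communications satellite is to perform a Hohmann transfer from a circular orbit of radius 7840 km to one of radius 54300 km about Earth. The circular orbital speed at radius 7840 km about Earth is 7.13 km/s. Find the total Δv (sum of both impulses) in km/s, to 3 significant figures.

Δv = 3.64 km/s

From the circular-orbit relation v² = μ/r at r = 7840 km: μ = v²r = (7.13)² × 7840 = 3.98561×10^5 km³/s².
Transfer-ellipse semi-major axis a_t = (r₁ + r₂)/2 = (7840 + 54300)/2 = 31070 km.
Circular speed at r₁: v₁ = √(μ/r₁) = √(3.98561×10^5/7840) = 7.130 km/s.
Transfer-orbit speed at r₁ (vis-viva): v_p = √[μ(2/r₁ − 1/a_t)] = 9.426 km/s.
First burn Δv₁ = |v_p − v₁| = 2.296 km/s.
At r₂, v₂ = √(μ/r₂) = 2.709 km/s.
Transfer-orbit speed at r₂: v_a = √[μ(2/r₂ − 1/a_t)] = 1.361 km/s.
Second burn Δv₂ = |v₂ − v_a| = 1.348 km/s.
Δv = Δv₁ + Δv₂ = 2.296 + 1.348 = 3.644 km/s.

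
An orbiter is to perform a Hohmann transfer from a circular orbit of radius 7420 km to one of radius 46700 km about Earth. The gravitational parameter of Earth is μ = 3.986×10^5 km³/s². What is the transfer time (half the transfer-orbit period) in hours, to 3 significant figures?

Semi-major axis of the transfer orbit: a_t = (7420 + 46700)/2 = 27060 km.
By Kepler's third law the transfer-orbit period is T = 2π√(a_t³/μ), so t = T/2 = 22150 s.
Converting: 22150 s ÷ 3600 s/hour = 6.15 hours.

t = 6.15 hours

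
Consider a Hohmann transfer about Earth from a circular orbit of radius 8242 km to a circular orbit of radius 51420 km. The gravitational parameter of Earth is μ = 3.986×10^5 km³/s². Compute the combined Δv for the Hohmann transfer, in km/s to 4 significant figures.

Δv = 3.497 km/s

The Hohmann ellipse has a_t = (r₁ + r₂)/2 = 29831 km.
At r₁ the circular-orbit speed is v₁ = √(μ/r₁) = 6.954 km/s.
On the transfer ellipse at r₁, vis-viva equation gives v_p = √[μ(2/r₁ − 1/a_t)] = 9.130 km/s.
First burn Δv₁ = |v_p − v₁| = 2.176 km/s.
At r₂, v₂ = √(μ/r₂) = 2.784 km/s.
Transfer-orbit speed at r₂: v_a = √[μ(2/r₂ − 1/a_t)] = 1.463 km/s.
Second burn Δv₂ = |v₂ − v_a| = 1.321 km/s.
Total Δv = Δv₁ + Δv₂ = 3.497 km/s.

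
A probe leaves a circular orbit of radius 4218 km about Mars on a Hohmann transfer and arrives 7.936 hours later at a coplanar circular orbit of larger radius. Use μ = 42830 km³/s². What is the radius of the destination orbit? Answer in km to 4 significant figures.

Transfer time t = 7.936 hours = 28569.6 s, and t = π√(a_t³/μ).
So a_t = (μ t²/π²)^(1/3) = (42830 × (28569.6)² / π²)^(1/3) = 15244 km.
Since a_t = (r₁ + r₂)/2, r₂ = 2a_t − r₁ = 2×15244 − 4218 = 26270 km.

r₂ = 26270 km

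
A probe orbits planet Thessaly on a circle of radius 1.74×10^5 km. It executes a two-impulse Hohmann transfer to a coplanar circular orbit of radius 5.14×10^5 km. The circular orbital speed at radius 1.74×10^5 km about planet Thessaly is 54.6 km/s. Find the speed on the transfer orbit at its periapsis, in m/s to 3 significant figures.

From the circular-orbit relation v² = μ/r at r = 1.74×10^5 km: μ = v²r = (54.6)² × 1.74×10^5 = 5.18722×10^8 km³/s².
Semi-major axis of the transfer orbit: a_t = (1.740×10^5 + 5.140×10^5)/2 = 3.440×10^5 km.
At periapsis, r = 1.740×10^5 km.
Applying v² = μ(2/r − 1/a_t): v = 66.74 km/s.

v = 66700 m/s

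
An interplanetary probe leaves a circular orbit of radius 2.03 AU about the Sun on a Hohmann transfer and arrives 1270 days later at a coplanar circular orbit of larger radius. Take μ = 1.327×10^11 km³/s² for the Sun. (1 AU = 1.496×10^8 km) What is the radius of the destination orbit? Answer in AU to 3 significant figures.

In km: r₁ = 2.03 × 1.496×10^8 = 3.03688×10^8 km.
Transfer time t = 1270 days = 1.09728×10^8 s, and t = π√(a_t³/μ).
So a_t = (μ t²/π²)^(1/3) = (1.327×10^11 × (1.09728×10^8)² / π²)^(1/3) = 5.4501×10^8 km.
Since a_t = (r₁ + r₂)/2, r₂ = 2a_t − r₁ = 2×5.4501×10^8 − 3.03688×10^8 = 7.86332×10^8 km.
In AU: r₂ = 7.86332×10^8 / 1.496×10^8 = 5.26 AU.

r₂ = 5.26 AU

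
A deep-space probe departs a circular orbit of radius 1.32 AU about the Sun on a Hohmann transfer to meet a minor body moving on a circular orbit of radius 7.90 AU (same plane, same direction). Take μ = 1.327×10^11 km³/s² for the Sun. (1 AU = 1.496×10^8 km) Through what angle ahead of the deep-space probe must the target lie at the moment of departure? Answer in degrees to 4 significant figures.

φ = 99.76°

In km: r₁ = 1.32 × 1.496×10^8 = 1.97472×10^8 km; r₂ = 7.90 × 1.496×10^8 = 1.18184×10^9 km.
Semi-major axis of the transfer orbit: a_t = (1.97472×10^8 + 1.18184×10^9)/2 = 6.89656×10^8 km.
Transfer time t = π√(a_t³/μ) = 1.5619×10^8 s.
Target angular speed ω₂ = √(μ/r₂³) = 8.9660×10^-9 rad/s.
Angle swept by the target during transfer: ω₂·t = 1.4004 rad = 80.24°.
Arrival is 180° from departure on the ellipse, so φ = 180° − 80.24° = 99.76°.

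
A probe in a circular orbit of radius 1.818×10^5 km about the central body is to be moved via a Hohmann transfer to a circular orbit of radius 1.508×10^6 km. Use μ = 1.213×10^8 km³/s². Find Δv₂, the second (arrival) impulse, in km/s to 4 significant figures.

Transfer-ellipse semi-major axis a_t = (r₁ + r₂)/2 = (1.818×10^5 + 1.508×10^6)/2 = 8.449×10^5 km.
On the circular orbit at r = 1.508×10^6 km, v_c = √(μ/r) = 8.9687 km/s.
Vis-viva on the transfer ellipse at r = 1.508×10^6 km gives v_t = √[μ(2/r − 1/a_t)] = 4.1603 km/s.
Δv₂ = |v_t − v_c| = |4.1603 − 8.9687| = 4.808 km/s.

Δv₂ = 4.808 km/s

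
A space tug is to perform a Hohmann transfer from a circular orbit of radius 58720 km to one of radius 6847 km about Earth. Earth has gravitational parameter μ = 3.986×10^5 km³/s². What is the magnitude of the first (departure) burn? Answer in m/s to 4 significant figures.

Δv₁ = 1415 m/s

The Hohmann ellipse has a_t = (r₁ + r₂)/2 = 32783.5 km.
On the circular orbit at r = 58720 km, v_c = √(μ/r) = 2.6054 km/s.
Transfer-orbit speed at the same r (vis-viva, a = a_t): v_t = √[μ(2/r − 1/a_t)] = 1.1907 km/s.
Δv₁ = |v_t − v_c| = |1.1907 − 2.6054| = 1.415 km/s.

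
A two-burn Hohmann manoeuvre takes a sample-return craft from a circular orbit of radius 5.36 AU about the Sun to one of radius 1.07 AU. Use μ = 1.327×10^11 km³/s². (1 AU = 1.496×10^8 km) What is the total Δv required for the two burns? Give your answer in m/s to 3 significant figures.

In km: r₁ = 5.36 × 1.496×10^8 = 8.01856×10^8 km; r₂ = 1.07 × 1.496×10^8 = 1.60072×10^8 km.
Transfer-ellipse semi-major axis a_t = (r₁ + r₂)/2 = (8.01856×10^8 + 1.60072×10^8)/2 = 4.80964×10^8 km.
Circular speed at r₁: v₁ = √(μ/r₁) = √(1.327×10^11/8.01856×10^8) = 12.864 km/s.
On the transfer ellipse at r₁, vis-viva equation gives v_a = √[μ(2/r₁ − 1/a_t)] = 7.4214 km/s.
First burn Δv₁ = |v_a − v₁| = 5.443 km/s.
At r₂, v₂ = √(μ/r₂) = 28.7924 km/s.
Transfer-orbit speed at r₂: v_p = √[μ(2/r₂ − 1/a_t)] = 37.1766 km/s.
Second burn Δv₂ = |v₂ − v_p| = 8.384 km/s.
Total Δv = Δv₁ + Δv₂ = 13.83 km/s.

Δv = 13800 m/s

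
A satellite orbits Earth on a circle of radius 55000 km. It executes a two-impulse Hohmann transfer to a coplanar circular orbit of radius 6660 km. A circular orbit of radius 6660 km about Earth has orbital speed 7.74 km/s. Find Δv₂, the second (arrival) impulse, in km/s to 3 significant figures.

Δv₂ = 2.60 km/s

From the circular-orbit relation v² = μ/r at r = 6660 km: μ = v²r = (7.74)² × 6660 = 3.98985×10^5 km³/s².
The Hohmann ellipse has a_t = (r₁ + r₂)/2 = 30830 km.
On the circular orbit at r = 6660 km, v_c = √(μ/r) = 7.7400 km/s.
Vis-viva on the transfer ellipse at r = 6660 km gives v_t = √[μ(2/r − 1/a_t)] = 10.338 km/s.
Δv₂ = |v_t − v_c| = |10.338 − 7.7400| = 2.598 km/s.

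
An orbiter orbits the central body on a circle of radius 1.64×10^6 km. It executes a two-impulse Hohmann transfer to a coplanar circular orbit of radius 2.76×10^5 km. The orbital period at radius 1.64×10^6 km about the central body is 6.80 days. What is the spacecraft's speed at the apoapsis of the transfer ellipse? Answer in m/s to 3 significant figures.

v = 9410 m/s

From Kepler's third law T² = 4π²r³/μ at r = 1.64×10^6 km, T = 6.80 days = 6.80 × 86400 s = 5.8752×10^5 s: μ = 4π²r³/T² = 5.04482×10^8 km³/s².
Transfer-ellipse semi-major axis a_t = (r₁ + r₂)/2 = (1.640×10^6 + 2.760×10^5)/2 = 9.580×10^5 km.
The apoapsis of the transfer ellipse is at r = 1.640×10^6 km.
Applying v² = μ(2/r − 1/a_t): v = 9.414 km/s.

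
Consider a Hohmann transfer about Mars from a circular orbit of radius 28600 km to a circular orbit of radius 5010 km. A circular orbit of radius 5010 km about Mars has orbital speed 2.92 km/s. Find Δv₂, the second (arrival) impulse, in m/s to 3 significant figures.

From the circular-orbit relation v² = μ/r at r = 5010 km: μ = v²r = (2.92)² × 5010 = 42717.3 km³/s².
The Hohmann ellipse has a_t = (r₁ + r₂)/2 = 16805 km.
Circular speed at r = 5010 km: v_c = √(μ/r) = 2.9200 km/s.
Transfer-orbit speed at the same r (vis-viva, a = a_t): v_t = √[μ(2/r − 1/a_t)] = 3.8093 km/s.
Δv₂ = |v_t − v_c| = |3.8093 − 2.9200| = 0.8893 km/s.

Δv₂ = 889 m/s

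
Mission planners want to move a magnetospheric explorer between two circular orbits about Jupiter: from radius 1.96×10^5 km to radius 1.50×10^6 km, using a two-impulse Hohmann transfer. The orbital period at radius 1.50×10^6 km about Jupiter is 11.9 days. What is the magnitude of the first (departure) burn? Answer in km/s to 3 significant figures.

From Kepler's third law T² = 4π²r³/μ at r = 1.50×10^6 km, T = 11.9 days = 11.9 × 86400 s = 1.02816×10^6 s: μ = 4π²r³/T² = 1.26041×10^8 km³/s².
Transfer-ellipse semi-major axis a_t = (r₁ + r₂)/2 = (1.960×10^5 + 1.500×10^6)/2 = 8.480×10^5 km.
Circular speed at r = 1.960×10^5 km: v_c = √(μ/r) = 25.359 km/s.
Vis-viva on the transfer ellipse at r = 1.960×10^5 km gives v_t = √[μ(2/r − 1/a_t)] = 33.727 km/s.
Δv₁ = |v_t − v_c| = |33.727 − 25.359| = 8.368 km/s.

Δv₁ = 8.37 km/s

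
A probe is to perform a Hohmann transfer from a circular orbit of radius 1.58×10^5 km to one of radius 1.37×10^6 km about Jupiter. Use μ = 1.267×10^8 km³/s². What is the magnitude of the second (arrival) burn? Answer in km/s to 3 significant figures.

The Hohmann ellipse has a_t = (r₁ + r₂)/2 = 7.640×10^5 km.
Circular speed at r = 1.370×10^6 km: v_c = √(μ/r) = 9.6167 km/s.
Vis-viva on the transfer ellipse at r = 1.370×10^6 km gives v_t = √[μ(2/r − 1/a_t)] = 4.3733 km/s.
Δv₂ = |v_t − v_c| = |4.3733 − 9.6167| = 5.243 km/s.

Δv₂ = 5.24 km/s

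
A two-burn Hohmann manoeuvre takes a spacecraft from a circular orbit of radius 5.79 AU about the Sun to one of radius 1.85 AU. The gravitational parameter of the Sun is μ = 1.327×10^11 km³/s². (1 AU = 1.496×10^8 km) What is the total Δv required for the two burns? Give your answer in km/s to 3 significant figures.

In km: r₁ = 5.79 × 1.496×10^8 = 8.66184×10^8 km; r₂ = 1.85 × 1.496×10^8 = 2.7676×10^8 km.
Semi-major axis of the transfer orbit: a_t = (8.66184×10^8 + 2.7676×10^8)/2 = 5.71472×10^8 km.
At r₁ the circular-orbit speed is v₁ = √(μ/r₁) = 12.3774 km/s.
On the transfer ellipse at r₁, vis-viva gives v_a = √[μ(2/r₁ − 1/a_t)] = 8.61360 km/s.
First burn Δv₁ = |v_a − v₁| = 3.764 km/s.
At r₂, v₂ = √(μ/r₂) = 21.897 km/s.
Transfer-orbit speed at r₂: v_p = √[μ(2/r₂ − 1/a_t)] = 26.958 km/s.
Second burn Δv₂ = |v₂ − v_p| = 5.061 km/s.
Δv = Δv₁ + Δv₂ = 3.764 + 5.061 = 8.825 km/s.

Δv = 8.83 km/s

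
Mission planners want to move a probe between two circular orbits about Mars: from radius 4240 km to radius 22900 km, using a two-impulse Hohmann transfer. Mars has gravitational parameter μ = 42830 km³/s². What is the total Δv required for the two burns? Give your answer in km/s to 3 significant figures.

The Hohmann ellipse has a_t = (r₁ + r₂)/2 = 13570 km.
At r₁ the circular-orbit speed is v₁ = √(μ/r₁) = 3.1783 km/s.
On the transfer ellipse at r₁, vis-viva equation gives v_p = √[μ(2/r₁ − 1/a_t)] = 4.1288 km/s.
First burn Δv₁ = |v_p − v₁| = 0.9505 km/s.
At r₂, v₂ = √(μ/r₂) = 1.36759 km/s.
Transfer-orbit speed at r₂: v_a = √[μ(2/r₂ − 1/a_t)] = 0.764450 km/s.
Second burn Δv₂ = |v₂ − v_a| = 0.6031 km/s.
Total Δv = Δv₁ + Δv₂ = 1.554 km/s.

Δv = 1.55 km/s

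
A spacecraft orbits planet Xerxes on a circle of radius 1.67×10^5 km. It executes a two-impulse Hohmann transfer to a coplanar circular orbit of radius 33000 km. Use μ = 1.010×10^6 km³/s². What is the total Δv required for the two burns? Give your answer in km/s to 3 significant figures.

Δv = 2.66 km/s

The Hohmann ellipse has a_t = (r₁ + r₂)/2 = 1.000×10^5 km.
At r₁ the circular-orbit speed is v₁ = √(μ/r₁) = 2.45925 km/s.
On the transfer ellipse at r₁, vis-viva equation gives v_a = √[μ(2/r₁ − 1/a_t)] = 1.41273 km/s.
First burn Δv₁ = |v_a − v₁| = 1.047 km/s.
At r₂, v₂ = √(μ/r₂) = 5.532 km/s.
Transfer-orbit speed at r₂: v_p = √[μ(2/r₂ − 1/a_t)] = 7.149 km/s.
Second burn Δv₂ = |v₂ − v_p| = 1.617 km/s.
Total Δv = Δv₁ + Δv₂ = 2.664 km/s.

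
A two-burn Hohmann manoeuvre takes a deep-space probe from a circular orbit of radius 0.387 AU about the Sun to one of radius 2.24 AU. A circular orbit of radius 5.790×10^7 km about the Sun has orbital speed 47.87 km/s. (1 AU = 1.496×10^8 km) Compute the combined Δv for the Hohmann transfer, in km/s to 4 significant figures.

Δv = 23.74 km/s

From the circular-orbit relation v² = μ/r at r = 5.790×10^7 km: μ = v²r = (47.87)² × 5.790×10^7 = 1.32680×10^11 km³/s².
In km: r₁ = 0.387 × 1.496×10^8 = 5.78952×10^7 km; r₂ = 2.24 × 1.496×10^8 = 3.35104×10^8 km.
Semi-major axis of the transfer orbit: a_t = (5.78952×10^7 + 3.35104×10^8)/2 = 1.964996×10^8 km.
At r₁ the circular-orbit speed is v₁ = √(μ/r₁) = 47.872 km/s.
Transfer-orbit speed at r₁ (v² = μ(2/r − 1/a)): v_p = √[μ(2/r₁ − 1/a_t)] = 62.516 km/s.
First burn Δv₁ = |v_p − v₁| = 14.64 km/s.
Circular speed at r₂: v₂ = √(μ/r₂) = 19.898 km/s.
Transfer-orbit speed at r₂: v_a = √[μ(2/r₂ − 1/a_t)] = 10.801 km/s.
Second burn Δv₂ = |v₂ − v_a| = 9.097 km/s.
Total Δv = Δv₁ + Δv₂ = 23.74 km/s.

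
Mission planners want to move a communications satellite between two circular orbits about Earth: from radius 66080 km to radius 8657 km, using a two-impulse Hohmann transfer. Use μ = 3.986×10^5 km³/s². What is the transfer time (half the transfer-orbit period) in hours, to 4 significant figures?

t = 9.985 hours

Semi-major axis of the transfer orbit: a_t = (66080 + 8657)/2 = 37368.5 km.
By Kepler's third law the transfer-orbit period is T = 2π√(a_t³/μ), so t = T/2 = 35945 s.
Converting: 35945 s ÷ 3600 s/hour = 9.985 hours.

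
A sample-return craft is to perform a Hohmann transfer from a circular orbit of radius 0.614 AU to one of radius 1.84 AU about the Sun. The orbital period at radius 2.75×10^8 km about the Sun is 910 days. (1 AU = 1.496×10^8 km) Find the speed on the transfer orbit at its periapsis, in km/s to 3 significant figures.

From Kepler's third law T² = 4π²r³/μ at r = 2.75×10^8 km, T = 910 days = 910 × 86400 s = 7.8624×10^7 s: μ = 4π²r³/T² = 1.32815×10^11 km³/s².
In km: r₁ = 0.614 × 1.496×10^8 = 9.18544×10^7 km; r₂ = 1.84 × 1.496×10^8 = 2.75264×10^8 km.
Semi-major axis of the transfer orbit: a_t = (9.18544×10^7 + 2.75264×10^8)/2 = 1.835592×10^8 km.
At periapsis, r = 9.18544×10^7 km.
Applying v² = μ(2/r − 1/a_t): v = 46.57 km/s.

v = 46.6 km/s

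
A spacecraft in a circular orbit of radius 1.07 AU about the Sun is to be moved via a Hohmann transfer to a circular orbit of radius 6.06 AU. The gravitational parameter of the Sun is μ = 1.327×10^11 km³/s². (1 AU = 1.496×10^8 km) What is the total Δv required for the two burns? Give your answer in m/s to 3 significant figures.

In km: r₁ = 1.07 × 1.496×10^8 = 1.60072×10^8 km; r₂ = 6.06 × 1.496×10^8 = 9.06576×10^8 km.
Semi-major axis of the transfer orbit: a_t = (1.60072×10^8 + 9.06576×10^8)/2 = 5.33324×10^8 km.
Circular speed at r₁: v₁ = √(μ/r₁) = √(1.327×10^11/1.60072×10^8) = 28.792 km/s.
Transfer-orbit speed at r₁ (v² = μ(2/r − 1/a)): v_p = √[μ(2/r₁ − 1/a_t)] = 37.539 km/s.
First burn Δv₁ = |v_p − v₁| = 8.747 km/s.
At r₂, v₂ = √(μ/r₂) = 12.0986 km/s.
Transfer-orbit speed at r₂: v_a = √[μ(2/r₂ − 1/a_t)] = 6.62820 km/s.
Second burn Δv₂ = |v₂ − v_a| = 5.470 km/s.
Δv = Δv₁ + Δv₂ = 8.747 + 5.470 = 14.22 km/s.

Δv = 14200 m/s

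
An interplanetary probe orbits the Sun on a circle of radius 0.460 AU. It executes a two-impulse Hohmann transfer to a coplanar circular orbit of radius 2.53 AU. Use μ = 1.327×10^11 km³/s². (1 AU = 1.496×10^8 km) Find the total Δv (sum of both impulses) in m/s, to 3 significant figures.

In km: r₁ = 0.460 × 1.496×10^8 = 6.8816×10^7 km; r₂ = 2.53 × 1.496×10^8 = 3.78488×10^8 km.
Semi-major axis of the transfer orbit: a_t = (6.8816×10^7 + 3.78488×10^8)/2 = 2.23652×10^8 km.
Circular speed at r₁: v₁ = √(μ/r₁) = √(1.327×10^11/6.8816×10^7) = 43.913 km/s.
On the transfer ellipse at r₁, vis-viva equation gives v_p = √[μ(2/r₁ − 1/a_t)] = 57.126 km/s.
First burn Δv₁ = |v_p − v₁| = 13.21 km/s.
At r₂, v₂ = √(μ/r₂) = 18.724 km/s.
Transfer-orbit speed at r₂: v_a = √[μ(2/r₂ − 1/a_t)] = 10.386 km/s.
Second burn Δv₂ = |v₂ − v_a| = 8.338 km/s.
Total Δv = Δv₁ + Δv₂ = 21.55 km/s.

Δv = 21600 m/s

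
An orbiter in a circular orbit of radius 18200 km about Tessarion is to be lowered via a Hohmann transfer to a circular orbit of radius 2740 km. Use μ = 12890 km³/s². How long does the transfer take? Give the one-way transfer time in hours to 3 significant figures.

t = 8.23 hours

Semi-major axis of the transfer orbit: a_t = (18200 + 2740)/2 = 10470 km.
By Kepler's third law the transfer-orbit period is T = 2π√(a_t³/μ), so t = T/2 = 29640 s.
Converting: 29640 s ÷ 3600 s/hour = 8.23 hours.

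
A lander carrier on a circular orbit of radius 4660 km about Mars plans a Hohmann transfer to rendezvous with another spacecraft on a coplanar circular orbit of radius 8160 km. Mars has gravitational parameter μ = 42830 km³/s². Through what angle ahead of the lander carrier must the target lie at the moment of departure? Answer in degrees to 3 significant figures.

φ = 54.7°

The Hohmann ellipse has a_t = (r₁ + r₂)/2 = 6410 km.
Transfer time t = π√(a_t³/μ) = 7790 s.
The target's mean motion on its circular orbit is ω₂ = √(μ/r₂³) = 2.808×10^-4 rad/s.
Angle swept by the target during transfer: ω₂·t = 2.187 rad = 125.3°.
Arrival is 180° from departure on the ellipse, so φ = 180° − 125.3° = 54.7°.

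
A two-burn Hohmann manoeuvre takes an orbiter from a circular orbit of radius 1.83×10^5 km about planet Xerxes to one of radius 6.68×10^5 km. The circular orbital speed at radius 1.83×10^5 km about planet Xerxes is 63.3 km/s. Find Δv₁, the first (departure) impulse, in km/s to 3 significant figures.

Δv₁ = 16.0 km/s

From the circular-orbit relation v² = μ/r at r = 1.83×10^5 km: μ = v²r = (63.3)² × 1.83×10^5 = 7.33261×10^8 km³/s².
Transfer-ellipse semi-major axis a_t = (r₁ + r₂)/2 = (1.830×10^5 + 6.680×10^5)/2 = 4.255×10^5 km.
On the circular orbit at r = 1.830×10^5 km, v_c = √(μ/r) = 63.30 km/s.
Vis-viva on the transfer ellipse at r = 1.830×10^5 km gives v_t = √[μ(2/r − 1/a_t)] = 79.31 km/s.
Δv₁ = |v_t − v_c| = |79.31 − 63.30| = 16.01 km/s.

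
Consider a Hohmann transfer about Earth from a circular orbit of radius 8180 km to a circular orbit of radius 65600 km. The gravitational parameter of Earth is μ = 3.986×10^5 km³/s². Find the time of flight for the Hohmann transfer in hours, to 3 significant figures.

Semi-major axis of the transfer orbit: a_t = (8180 + 65600)/2 = 36890 km.
Transfer time t = π√(a_t³/μ) = π√((36890)³ / 3.986×10^5) = 35260 s.
Converting: 35260 s ÷ 3600 s/hour = 9.79 hours.

t = 9.79 hours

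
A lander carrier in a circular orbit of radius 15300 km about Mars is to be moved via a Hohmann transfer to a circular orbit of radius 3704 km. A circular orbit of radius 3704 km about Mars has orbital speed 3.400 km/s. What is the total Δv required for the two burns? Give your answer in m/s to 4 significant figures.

Δv = 1543 m/s

From the circular-orbit relation v² = μ/r at r = 3704 km: μ = v²r = (3.400)² × 3704 = 42818.2 km³/s².
The Hohmann ellipse has a_t = (r₁ + r₂)/2 = 9502 km.
Circular speed at r₁: v₁ = √(μ/r₁) = √(42818.2/15300) = 1.6729 km/s.
Transfer-orbit speed at r₁ (vis-viva): v_a = √[μ(2/r₁ − 1/a_t)] = 1.0445 km/s.
First burn Δv₁ = |v_a − v₁| = 0.6284 km/s.
Circular speed at r₂: v₂ = √(μ/r₂) = 3.4000 km/s.
Transfer-orbit speed at r₂: v_p = √[μ(2/r₂ − 1/a_t)] = 4.3144 km/s.
Second burn Δv₂ = |v₂ − v_p| = 0.9144 km/s.
Total Δv = Δv₁ + Δv₂ = 1.543 km/s.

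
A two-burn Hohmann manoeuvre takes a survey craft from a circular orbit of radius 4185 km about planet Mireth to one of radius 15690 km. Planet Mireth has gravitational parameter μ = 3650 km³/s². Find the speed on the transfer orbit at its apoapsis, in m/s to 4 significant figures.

Transfer-ellipse semi-major axis a_t = (r₁ + r₂)/2 = (4185 + 15690)/2 = 9937.5 km.
The apoapsis of the transfer ellipse is at r = 15690 km.
From the vis-viva equation, v = √[μ(2/r − 1/a_t)] = 0.3130 km/s.

v = 313.0 m/s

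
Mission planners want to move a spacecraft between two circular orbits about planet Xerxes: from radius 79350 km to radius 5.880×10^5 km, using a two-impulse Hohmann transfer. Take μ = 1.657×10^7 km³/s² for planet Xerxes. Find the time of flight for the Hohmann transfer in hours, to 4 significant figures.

The Hohmann ellipse has a_t = (r₁ + r₂)/2 = 3.33675×10^5 km.
Transfer time t = π√(a_t³/μ) = π√((3.33675×10^5)³ / 1.657×10^7) = 1.4876×10^5 s.
Converting: 1.4876×10^5 s ÷ 3600 s/hour = 41.32 hours.

t = 41.32 hours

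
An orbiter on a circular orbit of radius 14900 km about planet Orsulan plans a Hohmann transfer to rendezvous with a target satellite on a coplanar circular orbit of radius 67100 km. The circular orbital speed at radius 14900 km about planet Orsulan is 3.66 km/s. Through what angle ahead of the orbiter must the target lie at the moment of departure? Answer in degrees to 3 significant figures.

From the circular-orbit relation v² = μ/r at r = 14900 km: μ = v²r = (3.66)² × 14900 = 1.99594×10^5 km³/s².
Semi-major axis of the transfer orbit: a_t = (14900 + 67100)/2 = 41000 km.
Transfer time t = π√(a_t³/μ) = 58378 s.
Target angular speed ω₂ = √(μ/r₂³) = 2.5703×10^-5 rad/s.
Angle swept by the target during transfer: ω₂·t = 1.5005 rad = 85.97°.
The orbiter traverses 180° on the transfer ellipse, so the target must lead by 180° − 85.97° = 94.0°.

φ = 94.0°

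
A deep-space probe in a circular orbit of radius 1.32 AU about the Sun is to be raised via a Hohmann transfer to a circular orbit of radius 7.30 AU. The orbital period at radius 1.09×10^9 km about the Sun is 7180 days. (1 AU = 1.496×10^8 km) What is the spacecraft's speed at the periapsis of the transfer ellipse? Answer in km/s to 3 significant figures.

v = 33.8 km/s

From Kepler's third law T² = 4π²r³/μ at r = 1.09×10^9 km, T = 7180 days = 7180 × 86400 s = 6.20352×10^8 s: μ = 4π²r³/T² = 1.32850×10^11 km³/s².
In km: r₁ = 1.32 × 1.496×10^8 = 1.97472×10^8 km; r₂ = 7.30 × 1.496×10^8 = 1.09208×10^9 km.
The Hohmann ellipse has a_t = (r₁ + r₂)/2 = 6.44776×10^8 km.
At periapsis, r = 1.97472×10^8 km.
Vis-viva: v = √[μ(2/r − 1/a_t)] = √[1.32850×10^11 × (2/1.97472×10^8 − 1/6.44776×10^8)] = 33.76 km/s.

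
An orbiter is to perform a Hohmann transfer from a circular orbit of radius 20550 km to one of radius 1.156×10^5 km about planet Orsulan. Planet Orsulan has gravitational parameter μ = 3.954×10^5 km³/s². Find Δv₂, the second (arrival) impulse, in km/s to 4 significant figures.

Semi-major axis of the transfer orbit: a_t = (20550 + 1.156×10^5)/2 = 68075 km.
Circular speed at r = 1.156×10^5 km: v_c = √(μ/r) = 1.8494 km/s.
Vis-viva on the transfer ellipse at r = 1.156×10^5 km gives v_t = √[μ(2/r − 1/a_t)] = 1.0161 km/s.
Δv₂ = |v_t − v_c| = |1.0161 − 1.8494| = 0.8333 km/s.

Δv₂ = 0.8333 km/s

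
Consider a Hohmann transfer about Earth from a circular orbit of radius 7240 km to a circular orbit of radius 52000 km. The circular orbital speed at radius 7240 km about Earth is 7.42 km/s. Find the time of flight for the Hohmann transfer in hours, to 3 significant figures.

From the circular-orbit relation v² = μ/r at r = 7240 km: μ = v²r = (7.42)² × 7240 = 3.98608×10^5 km³/s².
The Hohmann ellipse has a_t = (r₁ + r₂)/2 = 29620 km.
Half the transfer-orbit period gives t = π√(a_t³/μ) = 25370 s.
Converting: 25370 s ÷ 3600 s/hour = 7.05 hours.

t = 7.05 hours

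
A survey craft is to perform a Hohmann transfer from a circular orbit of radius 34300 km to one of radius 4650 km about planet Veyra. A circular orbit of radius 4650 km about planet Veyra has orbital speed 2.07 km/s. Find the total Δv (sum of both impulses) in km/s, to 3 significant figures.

From the circular-orbit relation v² = μ/r at r = 4650 km: μ = v²r = (2.07)² × 4650 = 19924.8 km³/s².
The Hohmann ellipse has a_t = (r₁ + r₂)/2 = 19475 km.
At r₁ the circular-orbit speed is v₁ = √(μ/r₁) = 0.762166 km/s.
On the transfer ellipse at r₁, v² = μ(2/r − 1/a) gives v_a = √[μ(2/r₁ − 1/a_t)] = 0.372424 km/s.
First burn Δv₁ = |v_a − v₁| = 0.3897 km/s.
At r₂, v₂ = √(μ/r₂) = 2.0700 km/s.
Transfer-orbit speed at r₂: v_p = √[μ(2/r₂ − 1/a_t)] = 2.7471 km/s.
Second burn Δv₂ = |v₂ − v_p| = 0.6771 km/s.
Δv = Δv₁ + Δv₂ = 0.3897 + 0.6771 = 1.067 km/s.

Δv = 1.07 km/s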